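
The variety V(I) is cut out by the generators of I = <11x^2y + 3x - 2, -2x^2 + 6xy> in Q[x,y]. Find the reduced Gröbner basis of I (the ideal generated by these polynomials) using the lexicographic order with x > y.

G = {x - 3y, y^3 + 1/11y - 2/99}

f_1 = 11x^2y + 3x - 2, LT = x^2y.
f_2 = -2x^2 + 6xy, LT = x^2.

S(f_1,f_2): lcm = x^2y. S = 3xy^2 + 3/11x - 2/11.
  leading term xy^2: no divisor's leading term divides it; move 3xy^2 to the remainder.
  leading term x: no divisor's leading term divides it; move 3/11x to the remainder.
  leading term 1: no divisor's leading term divides it; move -2/11 to the remainder.
  remainder 3xy^2 + 3/11x - 2/11 ≠ 0; add g_3 = 3xy^2 + 3/11x - 2/11 to the basis.

S(f_1,g_3): lcm = x^2y^2. S = -1/11x^2 + 3/11xy + 2/33x - 2/11y.
  leading term x^2: subtract (1/22)·f_2 from -1/11x^2 + 3/11xy + 2/33x - 2/11y → 2/33x - 2/11y
  leading term x: no divisor's leading term divides it; move 2/33x to the remainder.
  leading term y: no divisor's leading term divides it; move -2/11y to the remainder.
  remainder 2/33x - 2/11y ≠ 0; add g_4 = 2/33x - 2/11y to the basis.

S(g_3,g_4): lcm = xy^2. S = 1/11x + 3y^3 - 2/33.
  leading term x: subtract (3/2)·g_4 from 1/11x + 3y^3 - 2/33 → 3y^3 + 3/11y - 2/33
  leading term y^3: no divisor's leading term divides it; move 3y^3 to the remainder.
  leading term y: no divisor's leading term divides it; move 3/11y to the remainder.
  leading term 1: no divisor's leading term divides it; move -2/33 to the remainder.
  remainder 3y^3 + 3/11y - 2/33 ≠ 0; add g_5 = 3y^3 + 3/11y - 2/33 to the basis.

The other S-polynomials (S(f_2,g_3), S(f_1,g_4), S(f_2,g_4), S(f_1,g_5), S(f_2,g_5), S(g_3,g_5), S(g_4,g_5)) all reduce to 0 modulo the current basis, so we have a Gröbner basis.
Inter-reduce: drop elements whose leading term is divisible by another's, tail-reduce, and make monic.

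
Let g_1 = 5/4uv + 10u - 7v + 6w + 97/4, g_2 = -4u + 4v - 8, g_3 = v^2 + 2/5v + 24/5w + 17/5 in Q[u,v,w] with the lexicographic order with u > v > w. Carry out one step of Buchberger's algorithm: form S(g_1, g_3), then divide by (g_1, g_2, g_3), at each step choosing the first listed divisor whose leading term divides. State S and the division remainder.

S(g_1, g_3) = 38/5uv - 24/5uw - 17/5u - 28/5v^2 + 24/5vw + 97/5v; remainder on division = 0.

lcm(LM(g_1), LM(g_3)) = uv^2.
S = (lcm/LT(g_1))·g_1 − (lcm/LT(g_3))·g_3 = 38/5uv - 24/5uw - 17/5u - 28/5v^2 + 24/5vw + 97/5v.
Reduce S modulo (g_1, g_2, g_3) in that order:
  leading term uv: subtract (152/25)·g_1 from 38/5uv - 24/5uw - 17/5u - 28/5v^2 + 24/5vw + 97/5v → -24/5uw - 321/5u - 28/5v^2 + 24/5vw + 1549/25v - 912/25w - 3686/25
  leading term uw: subtract (6/5w)·g_2 from -24/5uw - 321/5u - 28/5v^2 + 24/5vw + 1549/25v - 912/25w - 3686/25 → -321/5u - 28/5v^2 + 1549/25v - 672/25w - 3686/25
  leading term u: subtract (321/20)·g_2 from -321/5u - 28/5v^2 + 1549/25v - 672/25w - 3686/25 → -28/5v^2 - 56/25v - 672/25w - 476/25
  leading term v^2: subtract (-28/5)·g_3 from -28/5v^2 - 56/25v - 672/25w - 476/25 → 0
The remainder is 0, so this S-polynomial contributes no new basis element.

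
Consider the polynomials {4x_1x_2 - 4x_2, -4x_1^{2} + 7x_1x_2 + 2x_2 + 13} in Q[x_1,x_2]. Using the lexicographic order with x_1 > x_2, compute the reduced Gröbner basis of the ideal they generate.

G = {x_1^{2} - \tfrac{9}{4}x_2 - \tfrac{13}{4}, x_1x_2 - x_2, x_2^{2} + x_2}

f_1 = 4x_1x_2 - 4x_2, LT = x_1x_2.
f_2 = -4x_1^{2} + 7x_1x_2 + 2x_2 + 13, LT = x_1^{2}.

S(f_1,f_2): lcm = x_1^{2}x_2. S = \tfrac{7}{4}x_1x_2^{2} - x_1x_2 + \tfrac{1}{2}x_2^{2} + \tfrac{13}{4}x_2.
  leading term x_1x_2^{2}: subtract (\tfrac{7}{16}x_2)·f_1 from \tfrac{7}{4}x_1x_2^{2} - x_1x_2 + \tfrac{1}{2}x_2^{2} + \tfrac{13}{4}x_2 → -x_1x_2 + \tfrac{9}{4}x_2^{2} + \tfrac{13}{4}x_2
  leading term x_1x_2: subtract (-\tfrac{1}{4})·f_1 from -x_1x_2 + \tfrac{9}{4}x_2^{2} + \tfrac{13}{4}x_2 → \tfrac{9}{4}x_2^{2} + \tfrac{9}{4}x_2
  leading term x_2^{2}: no divisor's leading term divides it; move \tfrac{9}{4}x_2^{2} to the remainder.
  leading term x_2: no divisor's leading term divides it; move \tfrac{9}{4}x_2 to the remainder.
  remainder \tfrac{9}{4}x_2^{2} + \tfrac{9}{4}x_2 ≠ 0; add g_3 = \tfrac{9}{4}x_2^{2} + \tfrac{9}{4}x_2 to the basis.

The other S-polynomials (S(f_1,g_3), S(f_2,g_3)) all reduce to 0 modulo the current basis, so we have a Gröbner basis.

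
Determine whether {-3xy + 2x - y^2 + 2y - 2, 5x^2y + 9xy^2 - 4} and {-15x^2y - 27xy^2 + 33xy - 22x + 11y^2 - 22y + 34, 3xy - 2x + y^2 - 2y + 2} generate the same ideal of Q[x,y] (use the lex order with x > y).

Yes, the ideals are equal.

For a fixed monomial order, each ideal has a unique reduced Gröbner basis; comparing bases decides equality.
Buchberger on the first generating set:
f_1 = -3xy + 2x - y^2 + 2y - 2, LT = xy.
f_2 = 5x^2y + 9xy^2 - 4, LT = x^2y.

S(f_1,f_2): lcm = x^2y. S = -2/3x^2 - 22/15xy^2 - 2/3xy + 2/3x + 4/5.
  reduce S modulo (f_1, f_2):
  remainder -2/3x^2 - 58/135x + 22/45y^3 - 58/135y^2 - 16/135y + 256/135 ≠ 0; add g_3 = -2/3x^2 - 58/135x + 22/45y^3 - 58/135y^2 - 16/135y + 256/135 to the basis.

S(f_1,g_3): lcm = x^2y. S = -2/3x^2 + 1/3xy^2 - 59/45xy + 2/3x + 11/15y^4 - 29/45y^3 - 8/45y^2 + 128/45y.
  reduce S modulo (f_1, f_2, g_3):
  remainder 10/27x + 11/15y^4 - 56/45y^3 + 113/135y^2 + 272/135y - 158/135 ≠ 0; add g_4 = 10/27x + 11/15y^4 - 56/45y^3 + 113/135y^2 + 272/135y - 158/135 to the basis.

S(f_1,g_4): lcm = xy. S = -2/3x - 99/50y^5 + 84/25y^4 - 113/50y^3 - 383/75y^2 + 187/75y + 2/3.
  reduce S modulo (f_1, f_2, g_3, g_4):
  remainder -99/50y^5 + 117/25y^4 - 9/2y^3 - 18/5y^2 + 153/25y - 36/25 ≠ 0; add g_5 = -99/50y^5 + 117/25y^4 - 9/2y^3 - 18/5y^2 + 153/25y - 36/25 to the basis.

The other S-polynomials (S(f_2,g_3), S(f_2,g_4), S(g_3,g_4), S(f_1,g_5), S(f_2,g_5), S(g_3,g_5), S(g_4,g_5)) all reduce to 0 modulo the current basis, so we have a Gröbner basis.
Inter-reduce: drop elements whose leading term is divisible by another's, tail-reduce, and make monic.
Reduced Gröbner basis: {x + 99/50y^4 - 84/25y^3 + 113/50y^2 + 136/25y - 79/25, y^5 - 26/11y^4 + 25/11y^3 + 20/11y^2 - 34/11y + 8/11}.

Buchberger on the second generating set:
h_1 = -15x^2y - 27xy^2 + 33xy - 22x + 11y^2 - 22y + 34, LT = x^2y.
h_2 = 3xy - 2x + y^2 - 2y + 2, LT = xy.

S(h_1,h_2): lcm = x^2y. S = 2/3x^2 + 22/15xy^2 - 23/15xy + 4/5x - 11/15y^2 + 22/15y - 34/15.
  reduce S modulo (h_1, h_2):
  remainder 2/3x^2 + 58/135x - 22/45y^3 + 58/135y^2 + 16/135y - 256/135 ≠ 0; add k_3 = 2/3x^2 + 58/135x - 22/45y^3 + 58/135y^2 + 16/135y - 256/135 to the basis.

S(h_1,k_3): lcm = x^2y. S = 9/5xy^2 - 128/45xy + 22/15x + 11/15y^4 - 29/45y^3 - 41/45y^2 + 194/45y - 34/15.
  reduce S modulo (h_1, h_2, k_3):
  remainder 10/27x + 11/15y^4 - 56/45y^3 + 113/135y^2 + 272/135y - 158/135 ≠ 0; add k_4 = 10/27x + 11/15y^4 - 56/45y^3 + 113/135y^2 + 272/135y - 158/135 to the basis.

S(h_1,k_4): lcm = x^2y. S = -99/50xy^5 + 84/25xy^4 - 113/50xy^3 - 91/25xy^2 + 24/25xy + 22/15x - 11/15y^2 + 22/15y - 34/15.
  reduce S modulo (h_1, h_2, k_3, k_4):
  remainder 33/50y^6 - 2y^5 + 127/50y^4 + 1/5y^3 - 71/25y^2 + 46/25y - 8/25 ≠ 0; add k_5 = 33/50y^6 - 2y^5 + 127/50y^4 + 1/5y^3 - 71/25y^2 + 46/25y - 8/25 to the basis.

S(h_2,k_4): lcm = xy. S = -2/3x - 99/50y^5 + 84/25y^4 - 113/50y^3 - 383/75y^2 + 187/75y + 2/3.
  reduce S modulo (h_1, h_2, k_3, k_4, k_5):
  remainder -99/50y^5 + 117/25y^4 - 9/2y^3 - 18/5y^2 + 153/25y - 36/25 ≠ 0; add k_6 = -99/50y^5 + 117/25y^4 - 9/2y^3 - 18/5y^2 + 153/25y - 36/25 to the basis.

The other S-polynomials (S(h_2,k_3), S(k_3,k_4), S(h_1,k_5), S(h_2,k_5), S(k_3,k_5), S(k_4,k_5), S(h_1,k_6), S(h_2,k_6), S(k_3,k_6), S(k_4,k_6), S(k_5,k_6)) all reduce to 0 modulo the current basis, so we have a Gröbner basis.
Inter-reduce: drop elements whose leading term is divisible by another's, tail-reduce, and make monic.
Reduced Gröbner basis: {x + 99/50y^4 - 84/25y^3 + 113/50y^2 + 136/25y - 79/25, y^5 - 26/11y^4 + 25/11y^3 + 20/11y^2 - 34/11y + 8/11}.

Same reduced basis, so the two generating sets span the same ideal.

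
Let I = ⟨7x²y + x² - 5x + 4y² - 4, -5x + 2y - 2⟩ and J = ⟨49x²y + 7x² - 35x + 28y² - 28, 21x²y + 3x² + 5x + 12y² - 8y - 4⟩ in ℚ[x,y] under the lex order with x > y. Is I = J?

Equality of ideals is decidable: compute both reduced Gröbner bases (unique for the ordering) and check whether they agree.
Buchberger on the first generating set:
f_1 = 7x²y + x² - 5x + 4y² - 4, LT = x²y.
f_2 = -5x + 2y - 2, LT = x.

S(f_1,f_2): lcm = x²y. S = 1/7x² + ⅖xy² - ⅖xy - 5/7x + 4/7y² - 4/7.
  leading term x²: subtract (-1/35x)·f_2 from 1/7x² + ⅖xy² - ⅖xy - 5/7x + 4/7y² - 4/7 → ⅖xy² - 12/35xy - 27/35x + 4/7y² - 4/7
  leading term xy²: subtract (-2/25y²)·f_2 from ⅖xy² - 12/35xy - 27/35x + 4/7y² - 4/7 → -12/35xy - 27/35x + 4/25y³ + 72/175y² - 4/7
  leading term xy: subtract (12/175y)·f_2 from -12/35xy - 27/35x + 4/25y³ + 72/175y² - 4/7 → -27/35x + 4/25y³ + 48/175y² + 24/175y - 4/7
  leading term x: subtract (27/175)·f_2 from -27/35x + 4/25y³ + 48/175y² + 24/175y - 4/7 → 4/25y³ + 48/175y² - 6/35y - 46/175
  leading term y³: no divisor's leading term divides it; move 4/25y³ to the remainder.
  leading term y²: no divisor's leading term divides it; move 48/175y² to the remainder.
  leading term y: no divisor's leading term divides it; move -6/35y to the remainder.
  leading term 1: no divisor's leading term divides it; move -46/175 to the remainder.
  remainder 4/25y³ + 48/175y² - 6/35y - 46/175 ≠ 0; add g_3 = 4/25y³ + 48/175y² - 6/35y - 46/175 to the basis.

The other S-polynomials (S(f_1,g_3), S(f_2,g_3)) all reduce to 0 modulo the current basis, so we have a Gröbner basis.
Inter-reduce: drop elements whose leading term is divisible by another's, tail-reduce, and make monic.
Reduced Gröbner basis: {x - ⅖y + ⅖, y³ + 12/7y² - 15/14y - 23/14}.

Buchberger on the second generating set:
h_1 = 49x²y + 7x² - 35x + 28y² - 28, LT = x²y.
h_2 = 21x²y + 3x² + 5x + 12y² - 8y - 4, LT = x²y.

S(h_1,h_2): lcm = x²y. S = -20/21x + 8/21y - 8/21.
  leading term x: no divisor's leading term divides it; move -20/21x to the remainder.
  leading term y: no divisor's leading term divides it; move 8/21y to the remainder.
  leading term 1: no divisor's leading term divides it; move -8/21 to the remainder.
  remainder -20/21x + 8/21y - 8/21 ≠ 0; add k_3 = -20/21x + 8/21y - 8/21 to the basis.

S(h_1,k_3): lcm = x²y. S = 1/7x² + ⅖xy² - ⅖xy - 5/7x + 4/7y² - 4/7.
  leading term x²: subtract (-3/20x)·k_3 from 1/7x² + ⅖xy² - ⅖xy - 5/7x + 4/7y² - 4/7 → ⅖xy² - 12/35xy - 27/35x + 4/7y² - 4/7
  leading term xy²: subtract (-21/50y²)·k_3 from ⅖xy² - 12/35xy - 27/35x + 4/7y² - 4/7 → -12/35xy - 27/35x + 4/25y³ + 72/175y² - 4/7
  leading term xy: subtract (9/25y)·k_3 from -12/35xy - 27/35x + 4/25y³ + 72/175y² - 4/7 → -27/35x + 4/25y³ + 48/175y² + 24/175y - 4/7
  leading term x: subtract (81/100)·k_3 from -27/35x + 4/25y³ + 48/175y² + 24/175y - 4/7 → 4/25y³ + 48/175y² - 6/35y - 46/175
  leading term y³: no divisor's leading term divides it; move 4/25y³ to the remainder.
  leading term y²: no divisor's leading term divides it; move 48/175y² to the remainder.
  leading term y: no divisor's leading term divides it; move -6/35y to the remainder.
  leading term 1: no divisor's leading term divides it; move -46/175 to the remainder.
  remainder 4/25y³ + 48/175y² - 6/35y - 46/175 ≠ 0; add k_4 = 4/25y³ + 48/175y² - 6/35y - 46/175 to the basis.

The other S-polynomials (S(h_2,k_3), S(h_1,k_4), S(h_2,k_4), S(k_3,k_4)) all reduce to 0 modulo the current basis, so we have a Gröbner basis.
Inter-reduce: drop elements whose leading term is divisible by another's, tail-reduce, and make monic.
Reduced Gröbner basis: {x - ⅖y + ⅖, y³ + 12/7y² - 15/14y - 23/14}.

These coincide, so the ideals are equal.

Yes, the ideals are equal.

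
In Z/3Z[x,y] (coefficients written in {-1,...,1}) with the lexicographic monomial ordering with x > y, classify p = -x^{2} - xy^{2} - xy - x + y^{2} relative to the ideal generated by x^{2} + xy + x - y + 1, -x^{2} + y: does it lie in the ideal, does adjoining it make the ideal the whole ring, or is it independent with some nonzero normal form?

-x^{2} - xy^{2} - xy - x + y^{2} is independent of I; its normal form modulo I is -y^{2} + y.

First compute the reduced Gröbner basis of I by Buchberger's algorithm.
f_1 = x^{2} + xy + x - y + 1, LT = x^{2}.
f_2 = -x^{2} + y, LT = x^{2}.

S(f_1,f_2): lcm = x^{2}. S = xy + x + 1.
  leading term xy: no divisor's leading term divides it; move xy to the remainder.
  leading term x: no divisor's leading term divides it; move x to the remainder.
  leading term 1: no divisor's leading term divides it; move 1 to the remainder.
  remainder xy + x + 1 ≠ 0; add h_3 = xy + x + 1 to the basis.

S(f_1,h_3): lcm = x^{2}y. S = -x^{2} + xy^{2} + xy - x - y^{2} + y.
  leading term x^{2}: subtract (-1)·f_1 from -x^{2} + xy^{2} + xy - x - y^{2} + y → xy^{2} - xy - y^{2} + 1
  leading term xy^{2}: subtract (y)·h_3 from xy^{2} - xy - y^{2} + 1 → xy - y^{2} - y + 1
  leading term xy: subtract (1)·h_3 from xy - y^{2} - y + 1 → -x - y^{2} - y
  leading term x: no divisor's leading term divides it; move -x to the remainder.
  leading term y^{2}: no divisor's leading term divides it; move -y^{2} to the remainder.
  leading term y: no divisor's leading term divides it; move -y to the remainder.
  remainder -x - y^{2} - y ≠ 0; add h_4 = -x - y^{2} - y to the basis.

S(h_3,h_4): lcm = xy. S = x - y^{3} - y^{2} + 1.
  leading term x: subtract (-1)·h_4 from x - y^{3} - y^{2} + 1 → -y^{3} + y^{2} - y + 1
  leading term y^{3}: no divisor's leading term divides it; move -y^{3} to the remainder.
  leading term y^{2}: no divisor's leading term divides it; move y^{2} to the remainder.
  leading term y: no divisor's leading term divides it; move -y to the remainder.
  leading term 1: no divisor's leading term divides it; move 1 to the remainder.
  remainder -y^{3} + y^{2} - y + 1 ≠ 0; add h_5 = -y^{3} + y^{2} - y + 1 to the basis.

The other S-polynomials (S(f_2,h_3), S(f_1,h_4), S(f_2,h_4), S(f_1,h_5), S(f_2,h_5), S(h_3,h_5), S(h_4,h_5)) all reduce to 0 modulo the current basis, so we have a Gröbner basis.
Inter-reduce: drop elements whose leading term is divisible by another's, tail-reduce, and make monic.
Reduced Gröbner basis: {x + y^{2} + y, y^{3} - y^{2} + y - 1}.
Label its elements g_1 = x + y^{2} + y, g_2 = y^{3} - y^{2} + y - 1.

Reduce p = -x^{2} - xy^{2} - xy - x + y^{2} modulo G:
  leading term x^{2}: subtract (-x)·g_1 from -x^{2} - xy^{2} - xy - x + y^{2} → -x + y^{2}
  leading term x: subtract (-1)·g_1 from -x + y^{2} → -y^{2} + y
  leading term y^{2}: no divisor's leading term divides it; move -y^{2} to the remainder.
  leading term y: no divisor's leading term divides it; move y to the remainder.
  normal form = -y^{2} + y.
The normal form is nonzero, so p ∉ I. Since p minus its normal form lies in I, I + (p) = I + (r) where r = -y^{2} + y; decide whether this ideal is the whole ring.
Run Buchberger on G together with r (pairs among the g_i already reduce to 0 since G is a Gröbner basis):
g_1 = x + y^{2} + y, LT = x.
g_2 = y^{3} - y^{2} + y - 1, LT = y^{3}.
r = -y^{2} + y, LT = y^{2}.

S(g_2,r): lcm = y^{3}. S = y - 1.
  leading term y: no divisor's leading term divides it; move y to the remainder.
  leading term 1: no divisor's leading term divides it; move -1 to the remainder.
  remainder y - 1 ≠ 0; add m_4 = y - 1 to the basis.

The other S-polynomials (S(g_1,g_2), S(g_1,r), S(g_1,m_4), S(g_2,m_4), S(r,m_4)) all reduce to 0 modulo the current basis, so we have a Gröbner basis.
Inter-reduce: drop elements whose leading term is divisible by another's, tail-reduce, and make monic.
Reduced Gröbner basis: {x - 1, y - 1}.
The reduced Gröbner basis of I + (p) is {x - 1, y - 1} ≠ {1}, a proper ideal, so the enlarged system stays consistent: p is independent of I, with normal form -y^{2} + y.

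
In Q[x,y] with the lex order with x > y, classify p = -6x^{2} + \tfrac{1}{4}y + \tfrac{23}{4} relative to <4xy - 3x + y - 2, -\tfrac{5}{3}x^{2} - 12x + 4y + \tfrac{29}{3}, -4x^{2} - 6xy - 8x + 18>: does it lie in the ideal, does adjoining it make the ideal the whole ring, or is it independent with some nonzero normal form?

-6x^{2} + \tfrac{1}{4}y + \tfrac{23}{4} lies in I (it reduces to 0).

First compute the reduced Gröbner basis of I by Buchberger's algorithm.
f_1 = 4xy - 3x + y - 2, LT = xy.
f_2 = -\tfrac{5}{3}x^{2} - 12x + 4y + \tfrac{29}{3}, LT = x^{2}.
f_3 = -4x^{2} - 6xy - 8x + 18, LT = x^{2}.

S(f_1,f_2): lcm = x^{2}y. S = -\tfrac{3}{4}x^{2} - \tfrac{139}{20}xy - \tfrac{1}{2}x + \tfrac{12}{5}y^{2} + \tfrac{29}{5}y.
  leading term x^{2}: subtract (\tfrac{9}{20})·f_2 from -\tfrac{3}{4}x^{2} - \tfrac{139}{20}xy - \tfrac{1}{2}x + \tfrac{12}{5}y^{2} + \tfrac{29}{5}y → -\tfrac{139}{20}xy + \tfrac{49}{10}x + \tfrac{12}{5}y^{2} + 4y - \tfrac{87}{20}
  leading term xy: subtract (-\tfrac{139}{80})·f_1 from -\tfrac{139}{20}xy + \tfrac{49}{10}x + \tfrac{12}{5}y^{2} + 4y - \tfrac{87}{20} → -\tfrac{5}{16}x + \tfrac{12}{5}y^{2} + \tfrac{459}{80}y - \tfrac{313}{40}
  leading term x: no divisor's leading term divides it; move -\tfrac{5}{16}x to the remainder.
  leading term y^{2}: no divisor's leading term divides it; move \tfrac{12}{5}y^{2} to the remainder.
  leading term y: no divisor's leading term divides it; move \tfrac{459}{80}y to the remainder.
  leading term 1: no divisor's leading term divides it; move -\tfrac{313}{40} to the remainder.
  remainder -\tfrac{5}{16}x + \tfrac{12}{5}y^{2} + \tfrac{459}{80}y - \tfrac{313}{40} ≠ 0; add h_4 = -\tfrac{5}{16}x + \tfrac{12}{5}y^{2} + \tfrac{459}{80}y - \tfrac{313}{40} to the basis.

S(f_1,f_3): lcm = x^{2}y. S = -\tfrac{3}{4}x^{2} - \tfrac{3}{2}xy^{2} - \tfrac{7}{4}xy - \tfrac{1}{2}x + \tfrac{9}{2}y.
  leading term x^{2}: subtract (\tfrac{9}{20})·f_2 from -\tfrac{3}{4}x^{2} - \tfrac{3}{2}xy^{2} - \tfrac{7}{4}xy - \tfrac{1}{2}x + \tfrac{9}{2}y → -\tfrac{3}{2}xy^{2} - \tfrac{7}{4}xy + \tfrac{49}{10}x + \tfrac{27}{10}y - \tfrac{87}{20}
  leading term xy^{2}: subtract (-\tfrac{3}{8}y)·f_1 from -\tfrac{3}{2}xy^{2} - \tfrac{7}{4}xy + \tfrac{49}{10}x + \tfrac{27}{10}y - \tfrac{87}{20} → -\tfrac{23}{8}xy + \tfrac{49}{10}x + \tfrac{3}{8}y^{2} + \tfrac{39}{20}y - \tfrac{87}{20}
  leading term xy: subtract (-\tfrac{23}{32})·f_1 from -\tfrac{23}{8}xy + \tfrac{49}{10}x + \tfrac{3}{8}y^{2} + \tfrac{39}{20}y - \tfrac{87}{20} → \tfrac{439}{160}x + \tfrac{3}{8}y^{2} + \tfrac{427}{160}y - \tfrac{463}{80}
  leading term x: subtract (-\tfrac{439}{50})·h_4 from \tfrac{439}{160}x + \tfrac{3}{8}y^{2} + \tfrac{427}{160}y - \tfrac{463}{80} → \tfrac{21447}{1000}y^{2} + \tfrac{13261}{250}y - \tfrac{74491}{1000}
  leading term y^{2}: no divisor's leading term divides it; move \tfrac{21447}{1000}y^{2} to the remainder.
  leading term y: no divisor's leading term divides it; move \tfrac{13261}{250}y to the remainder.
  leading term 1: no divisor's leading term divides it; move -\tfrac{74491}{1000} to the remainder.
  remainder \tfrac{21447}{1000}y^{2} + \tfrac{13261}{250}y - \tfrac{74491}{1000} ≠ 0; add h_5 = \tfrac{21447}{1000}y^{2} + \tfrac{13261}{250}y - \tfrac{74491}{1000} to the basis.

S(f_2,f_3): lcm = x^{2}. S = -\tfrac{3}{2}xy + \tfrac{26}{5}x - \tfrac{12}{5}y - \tfrac{13}{10}.
  leading term xy: subtract (-\tfrac{3}{8})·f_1 from -\tfrac{3}{2}xy + \tfrac{26}{5}x - \tfrac{12}{5}y - \tfrac{13}{10} → \tfrac{163}{40}x - \tfrac{81}{40}y - \tfrac{41}{20}
  leading term x: subtract (-\tfrac{326}{25})·h_4 from \tfrac{163}{40}x - \tfrac{81}{40}y - \tfrac{41}{20} → \tfrac{3912}{125}y^{2} + \tfrac{9099}{125}y - \tfrac{13011}{125}
  leading term y^{2}: subtract (\tfrac{10432}{7149})·h_5 from \tfrac{3912}{125}y^{2} + \tfrac{9099}{125}y - \tfrac{13011}{125} → -\tfrac{32965}{7149}y + \tfrac{32965}{7149}
  leading term y: no divisor's leading term divides it; move -\tfrac{32965}{7149}y to the remainder.
  leading term 1: no divisor's leading term divides it; move \tfrac{32965}{7149} to the remainder.
  remainder -\tfrac{32965}{7149}y + \tfrac{32965}{7149} ≠ 0; add h_6 = -\tfrac{32965}{7149}y + \tfrac{32965}{7149} to the basis.

The other S-polynomials (S(f_1,h_4), S(f_2,h_4), S(f_3,h_4), S(f_1,h_5), S(f_2,h_5), S(f_3,h_5), S(h_4,h_5), S(f_1,h_6), S(f_2,h_6), S(f_3,h_6), S(h_4,h_6), S(h_5,h_6)) all reduce to 0 modulo the current basis, so we have a Gröbner basis.
Inter-reduce: drop elements whose leading term is divisible by another's, tail-reduce, and make monic.
Reduced Gröbner basis: {x - 1, y - 1}.
Label its elements g_1 = x - 1, g_2 = y - 1.

Reduce p = -6x^{2} + \tfrac{1}{4}y + \tfrac{23}{4} modulo G:
  leading term x^{2}: subtract (-6x)·g_1 from -6x^{2} + \tfrac{1}{4}y + \tfrac{23}{4} → -6x + \tfrac{1}{4}y + \tfrac{23}{4}
  leading term x: subtract (-6)·g_1 from -6x + \tfrac{1}{4}y + \tfrac{23}{4} → \tfrac{1}{4}y - \tfrac{1}{4}
  leading term y: subtract (\tfrac{1}{4})·g_2 from \tfrac{1}{4}y - \tfrac{1}{4} → 0
  normal form = 0.
Since the normal form is 0, p ∈ I.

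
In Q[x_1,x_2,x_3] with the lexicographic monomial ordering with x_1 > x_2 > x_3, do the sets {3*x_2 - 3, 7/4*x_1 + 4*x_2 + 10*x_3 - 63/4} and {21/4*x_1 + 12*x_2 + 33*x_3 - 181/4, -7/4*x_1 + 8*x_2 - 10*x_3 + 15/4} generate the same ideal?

Two ideals are equal iff their reduced Gröbner bases coincide (the reduced basis is unique for a fixed ordering).
Buchberger on the first generating set:
f_1 = 3*x_2 - 3, LT = x_2.
f_2 = 7/4*x_1 + 4*x_2 + 10*x_3 - 63/4, LT = x_1.

The S-polynomials (S(f_1,f_2)) all reduce to 0 modulo the current basis, so we have a Gröbner basis.
Inter-reduce: drop elements whose leading term is divisible by another's, tail-reduce, and make monic.
Reduced Gröbner basis: {x_1 + 40/7*x_3 - 47/7, x_2 - 1}.

Buchberger on the second generating set:
h_1 = 21/4*x_1 + 12*x_2 + 33*x_3 - 181/4, LT = x_1.
h_2 = -7/4*x_1 + 8*x_2 - 10*x_3 + 15/4, LT = x_1.

S(h_1,h_2): lcm = x_1. S = 48/7*x_2 + 4/7*x_3 - 136/21.
  leading term x_2: no divisor's leading term divides it; move 48/7*x_2 to the remainder.
  leading term x_3: no divisor's leading term divides it; move 4/7*x_3 to the remainder.
  leading term 1: no divisor's leading term divides it; move -136/21 to the remainder.
  remainder 48/7*x_2 + 4/7*x_3 - 136/21 ≠ 0; add k_3 = 48/7*x_2 + 4/7*x_3 - 136/21 to the basis.

The other S-polynomials (S(h_1,k_3), S(h_2,k_3)) all reduce to 0 modulo the current basis, so we have a Gröbner basis.
Inter-reduce: drop elements whose leading term is divisible by another's, tail-reduce, and make monic.
Reduced Gröbner basis: {x_1 + 128/21*x_3 - 407/63, x_2 + 1/12*x_3 - 17/18}.

Since the reduced bases disagree, the two ideals are not the same.

No, the ideals differ.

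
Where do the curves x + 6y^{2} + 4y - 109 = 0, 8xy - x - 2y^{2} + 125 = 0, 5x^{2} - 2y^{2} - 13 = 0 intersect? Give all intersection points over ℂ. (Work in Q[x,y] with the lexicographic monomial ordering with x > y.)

Compute a lex Gröbner basis by Buchberger's algorithm.
f_1 = x + 6y^{2} + 4y - 109, LT = x.
f_2 = 8xy - x - 2y^{2} + 125, LT = xy.
f_3 = 5x^{2} - 2y^{2} - 13, LT = x^{2}.

S(f_1,f_2): lcm = xy. S = \tfrac{1}{8}x + 6y^{3} + \tfrac{17}{4}y^{2} - 109y - \tfrac{125}{8}.
  reduce S modulo (f_1, f_2, f_3):
  remainder 6y^{3} + \tfrac{7}{2}y^{2} - \tfrac{219}{2}y - 2 ≠ 0; add h_4 = 6y^{3} + \tfrac{7}{2}y^{2} - \tfrac{219}{2}y - 2 to the basis.

S(f_1,f_3): lcm = x^{2}. S = 6xy^{2} + 4xy - 109x + \tfrac{2}{5}y^{2} + \tfrac{13}{5}.
  reduce S modulo (f_1, f_2, f_3, h_4):
  remainder \tfrac{13023}{20}y^{2} + \tfrac{1469}{4}y - \tfrac{59437}{5} ≠ 0; add h_5 = \tfrac{13023}{20}y^{2} + \tfrac{1469}{4}y - \tfrac{59437}{5} to the basis.

S(f_2,f_3): lcm = x^{2}y. S = -\tfrac{1}{8}x^{2} - \tfrac{1}{4}xy^{2} + \tfrac{125}{8}x + \tfrac{2}{5}y^{3} + \tfrac{13}{5}y.
  reduce S modulo (f_1, f_2, f_3, h_4, h_5):
  remainder \tfrac{415027}{130230}y - \tfrac{830054}{65115} ≠ 0; add h_6 = \tfrac{415027}{130230}y - \tfrac{830054}{65115} to the basis.

The other S-polynomials (S(f_1,h_4), S(f_2,h_4), S(f_3,h_4), S(f_1,h_5), S(f_2,h_5), S(f_3,h_5), S(h_4,h_5), S(f_1,h_6), S(f_2,h_6), S(f_3,h_6), S(h_4,h_6), S(h_5,h_6)) all reduce to 0 modulo the current basis, so we have a Gröbner basis.
Inter-reduce: drop elements whose leading term is divisible by another's, tail-reduce, and make monic.
Reduced Gröbner basis: {x + 3, y - 4}.

A lex Gröbner basis eliminates variables successively. Here y - 4 depends only on y, with roots {4}; lifting each root through the earlier basis elements recovers the full solutions.
  y = 4: the earlier basis element becomes x + 3 = 0, giving x = -3 — point (-3, 4).

{(-3, 4)}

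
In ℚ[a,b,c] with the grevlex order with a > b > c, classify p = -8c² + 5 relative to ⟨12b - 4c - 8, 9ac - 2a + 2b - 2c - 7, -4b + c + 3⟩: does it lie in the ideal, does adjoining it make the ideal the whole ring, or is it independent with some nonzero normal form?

First compute the reduced Gröbner basis of I by Buchberger's algorithm.
f_1 = 12b - 4c - 8, LT = b.
f_2 = 9ac - 2a + 2b - 2c - 7, LT = ac.
f_3 = -4b + c + 3, LT = b.

S(f_1,f_3): lcm = b. S = -1/12c + 1/12.
  leading term c: no divisor's leading term divides it; move -1/12c to the remainder.
  leading term 1: no divisor's leading term divides it; move 1/12 to the remainder.
  remainder -1/12c + 1/12 ≠ 0; add h_4 = -1/12c + 1/12 to the basis.

S(f_2,h_4): lcm = ac. S = 7/9a + 2/9b - 2/9c - 7/9.
  leading term a: no divisor's leading term divides it; move 7/9a to the remainder.
  leading term b: subtract (1/54)·f_1 from 2/9b - 2/9c - 7/9 → -4/27c - 17/27
  leading term c: subtract (16/9)·h_4 from -4/27c - 17/27 → -7/9
  leading term 1: no divisor's leading term divides it; move -7/9 to the remainder.
  remainder 7/9a - 7/9 ≠ 0; add h_5 = 7/9a - 7/9 to the basis.

The other S-polynomials (S(f_1,f_2), S(f_2,f_3), S(f_1,h_4), S(f_3,h_4), S(f_1,h_5), S(f_2,h_5), S(f_3,h_5), S(h_4,h_5)) all reduce to 0 modulo the current basis, so we have a Gröbner basis.
Inter-reduce: drop elements whose leading term is divisible by another's, tail-reduce, and make monic.
Reduced Gröbner basis: {a - 1, b - 1, c - 1}.
Label its elements g_1 = a - 1, g_2 = b - 1, g_3 = c - 1.

Reduce p = -8c² + 5 modulo G:
  leading term c²: subtract (-8c)·g_3 from -8c² + 5 → -8c + 5
  leading term c: subtract (-8)·g_3 from -8c + 5 → -3
  leading term 1: no divisor's leading term divides it; move -3 to the remainder.
  normal form = -3.
The normal form is nonzero, so p ∉ I. Since p minus its normal form lies in I, I + (p) = I + (r) where r = -3; decide whether this ideal is the whole ring.
Here r = -3 is a nonzero constant, hence a unit: 1 ∈ I + (p), the Gröbner basis of I + (p) is {1}, and the enlarged system has no common solution — adjoining p is inconsistent.

Ideal membership is decidable via reduction modulo a Gröbner basis.

Adjoining -8c² + 5 makes the ideal the whole ring: the system is inconsistent.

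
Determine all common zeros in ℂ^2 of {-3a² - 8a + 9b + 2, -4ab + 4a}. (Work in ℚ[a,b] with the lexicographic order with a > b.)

{(0, -2/9), (-11/3, 1), (1, 1)}

Compute a lex Gröbner basis by Buchberger's algorithm.
f_1 = -3a² - 8a + 9b + 2, LT = a².
f_2 = -4ab + 4a, LT = ab.

S(f_1,f_2): lcm = a²b. S = a² + 8/3ab - 3b² - ⅔b.
  leading term a²: subtract (-⅓)·f_1 from a² + 8/3ab - 3b² - ⅔b → 8/3ab - 8/3a - 3b² + 7/3b + ⅔
  leading term ab: subtract (-⅔)·f_2 from 8/3ab - 8/3a - 3b² + 7/3b + ⅔ → -3b² + 7/3b + ⅔
  leading term b²: no divisor's leading term divides it; move -3b² to the remainder.
  leading term b: no divisor's leading term divides it; move 7/3b to the remainder.
  leading term 1: no divisor's leading term divides it; move ⅔ to the remainder.
  remainder -3b² + 7/3b + ⅔ ≠ 0; add h_3 = -3b² + 7/3b + ⅔ to the basis.

The other S-polynomials (S(f_1,h_3), S(f_2,h_3)) all reduce to 0 modulo the current basis, so we have a Gröbner basis.
Inter-reduce: drop elements whose leading term is divisible by another's, tail-reduce, and make monic.
Reduced Gröbner basis: {a² + 8/3a - 3b - ⅔, ab - a, b² - 7/9b - 2/9}.

The lex basis is triangular: the last element involves only b. Solving b² - 7/9b - 2/9 = 0 gives b ∈ {-2/9, 1}; substituting each value into the earlier elements determines the remaining variables.
  b = -2/9: the earlier basis elements become a² + 8/3a = 0; -11/9a = 0, giving a = 0 — point (0, -2/9).
  b = 1: the earlier basis element becomes a² + 8/3a - 11/3 = 0, giving a = -11/3, 1 — points (-11/3, 1), (1, 1).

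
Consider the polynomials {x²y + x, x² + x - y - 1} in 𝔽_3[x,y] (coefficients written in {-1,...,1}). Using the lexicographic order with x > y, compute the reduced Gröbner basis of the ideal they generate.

G = {x - y³ - 1, y⁴ - y³ - y² - 1}

f_1 = x²y + x, LT = x²y.
f_2 = x² + x - y - 1, LT = x².

S(f_1,f_2): lcm = x²y. S = -xy + x + y² + y.
  leading term xy: no divisor's leading term divides it; move -xy to the remainder.
  leading term x: no divisor's leading term divides it; move x to the remainder.
  leading term y²: no divisor's leading term divides it; move y² to the remainder.
  leading term y: no divisor's leading term divides it; move y to the remainder.
  remainder -xy + x + y² + y ≠ 0; add g_3 = -xy + x + y² + y to the basis.

S(f_1,g_3): lcm = x²y. S = x² + xy² + xy + x.
  leading term x²: subtract (1)·f_2 from x² + xy² + xy + x → xy² + xy + y + 1
  leading term xy²: subtract (-y)·g_3 from xy² + xy + y + 1 → -xy + y³ + y² + y + 1
  leading term xy: subtract (1)·g_3 from -xy + y³ + y² + y + 1 → -x + y³ + 1
  leading term x: no divisor's leading term divides it; move -x to the remainder.
  leading term y³: no divisor's leading term divides it; move y³ to the remainder.
  leading term 1: no divisor's leading term divides it; move 1 to the remainder.
  remainder -x + y³ + 1 ≠ 0; add g_4 = -x + y³ + 1 to the basis.

S(f_1,g_4): lcm = x²y. S = xy⁴ + xy + x.
  leading term xy⁴: subtract (-y³)·g_3 from xy⁴ + xy + x → xy³ + xy + x + y⁵ + y⁴
  leading term xy³: subtract (-y²)·g_3 from xy³ + xy + x + y⁵ + y⁴ → xy² + xy + x + y⁵ - y⁴ + y³
  leading term xy²: subtract (-y)·g_3 from xy² + xy + x + y⁵ - y⁴ + y³ → -xy + x + y⁵ - y⁴ - y³ + y²
  leading term xy: subtract (1)·g_3 from -xy + x + y⁵ - y⁴ - y³ + y² → y⁵ - y⁴ - y³ - y
  leading term y⁵: no divisor's leading term divides it; move y⁵ to the remainder.
  leading term y⁴: no divisor's leading term divides it; move -y⁴ to the remainder.
  leading term y³: no divisor's leading term divides it; move -y³ to the remainder.
  leading term y: no divisor's leading term divides it; move -y to the remainder.
  remainder y⁵ - y⁴ - y³ - y ≠ 0; add g_5 = y⁵ - y⁴ - y³ - y to the basis.

S(f_2,g_4): lcm = x². S = xy³ - x - y - 1.
  leading term xy³: subtract (-y²)·g_3 from xy³ - x - y - 1 → xy² - x + y⁴ + y³ - y - 1
  leading term xy²: subtract (-y)·g_3 from xy² - x + y⁴ + y³ - y - 1 → xy - x + y⁴ - y³ + y² - y - 1
  leading term xy: subtract (-1)·g_3 from xy - x + y⁴ - y³ + y² - y - 1 → y⁴ - y³ - y² - 1
  leading term y⁴: no divisor's leading term divides it; move y⁴ to the remainder.
  leading term y³: no divisor's leading term divides it; move -y³ to the remainder.
  leading term y²: no divisor's leading term divides it; move -y² to the remainder.
  leading term 1: no divisor's leading term divides it; move -1 to the remainder.
  remainder y⁴ - y³ - y² - 1 ≠ 0; add g_6 = y⁴ - y³ - y² - 1 to the basis.

The other S-polynomials (S(f_2,g_3), S(g_3,g_4), S(f_1,g_5), S(f_2,g_5), S(g_3,g_5), S(g_4,g_5), S(f_1,g_6), S(f_2,g_6), S(g_3,g_6), S(g_4,g_6), S(g_5,g_6)) all reduce to 0 modulo the current basis, so we have a Gröbner basis.
Inter-reduce: drop elements whose leading term is divisible by another's, tail-reduce, and make monic.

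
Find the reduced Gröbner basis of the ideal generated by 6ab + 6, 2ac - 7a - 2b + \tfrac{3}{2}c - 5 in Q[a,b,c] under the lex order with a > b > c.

G = {ab + 1, ac - \tfrac{7}{2}a - b + \tfrac{3}{4}c - \tfrac{5}{2}, b^{2} - \tfrac{3}{4}bc + \tfrac{5}{2}b + c - \tfrac{7}{2}}

The reduced Gröbner basis is the canonical form of the ideal for this ordering.

f_1 = 6ab + 6, LT = ab.
f_2 = 2ac - 7a - 2b + \tfrac{3}{2}c - 5, LT = ac.

S(f_1,f_2): lcm = abc. S = \tfrac{7}{2}ab + b^{2} - \tfrac{3}{4}bc + \tfrac{5}{2}b + c.
  reduce S modulo (f_1, f_2):
  remainder b^{2} - \tfrac{3}{4}bc + \tfrac{5}{2}b + c - \tfrac{7}{2} ≠ 0; add g_3 = b^{2} - \tfrac{3}{4}bc + \tfrac{5}{2}b + c - \tfrac{7}{2} to the basis.

The other S-polynomials (S(f_1,g_3), S(f_2,g_3)) all reduce to 0 modulo the current basis, so we have a Gröbner basis.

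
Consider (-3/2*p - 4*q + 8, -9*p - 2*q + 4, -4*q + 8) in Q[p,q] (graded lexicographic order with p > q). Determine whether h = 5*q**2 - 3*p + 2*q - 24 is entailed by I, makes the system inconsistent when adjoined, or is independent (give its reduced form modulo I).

5*q**2 - 3*p + 2*q - 24 lies in I (it reduces to 0).

First compute the reduced Gröbner basis of I by Buchberger's algorithm.
f_1 = -3/2*p - 4*q + 8, LT = p.
f_2 = -9*p - 2*q + 4, LT = p.
f_3 = -4*q + 8, LT = q.

The S-polynomials (S(f_1,f_2), S(f_1,f_3), S(f_2,f_3)) all reduce to 0 modulo the current basis, so we have a Gröbner basis.
Inter-reduce: drop elements whose leading term is divisible by another's, tail-reduce, and make monic.
Reduced Gröbner basis: {p, q - 2}.
Label its elements g_1 = p, g_2 = q - 2.

Reduce h = 5*q**2 - 3*p + 2*q - 24 modulo G:
  leading term q**2: subtract (5*q)·g_2 from 5*q**2 - 3*p + 2*q - 24 → -3*p + 12*q - 24
  leading term p: subtract (-3)·g_1 from -3*p + 12*q - 24 → 12*q - 24
  leading term q: subtract (12)·g_2 from 12*q - 24 → 0
  normal form = 0.
Since the normal form is 0, h ∈ I.

Ideal membership is decidable via reduction modulo a Gröbner basis.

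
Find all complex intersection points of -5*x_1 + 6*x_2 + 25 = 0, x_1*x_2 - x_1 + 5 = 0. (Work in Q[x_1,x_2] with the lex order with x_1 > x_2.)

{(6/5, -19/6), (5, 0)}

Compute a lex Gröbner basis by Buchberger's algorithm.
f_1 = -5*x_1 + 6*x_2 + 25, LT = x_1.
f_2 = x_1*x_2 - x_1 + 5, LT = x_1*x_2.

S(f_1,f_2): lcm = x_1*x_2. S = x_1 - 6/5*x_2**2 - 5*x_2 - 5.
  reduce S modulo (f_1, f_2):
  remainder -6/5*x_2**2 - 19/5*x_2 ≠ 0; add h_3 = -6/5*x_2**2 - 19/5*x_2 to the basis.

The other S-polynomials (S(f_1,h_3), S(f_2,h_3)) all reduce to 0 modulo the current basis, so we have a Gröbner basis.
Inter-reduce: drop elements whose leading term is divisible by another's, tail-reduce, and make monic.
Reduced Gröbner basis: {x_1 - 6/5*x_2 - 5, x_2**2 + 19/6*x_2}.

The lex basis is triangular: the last element involves only x_2. Solving x_2**2 + 19/6*x_2 = 0 gives x_2 ∈ {-19/6, 0}; substituting each value into the earlier elements determines the remaining variables.
  x_2 = -19/6: the earlier basis element becomes x_1 - 6/5 = 0, giving x_1 = 6/5 — point (6/5, -19/6).
  x_2 = 0: the earlier basis element becomes x_1 - 5 = 0, giving x_1 = 5 — point (5, 0).
A lex Gröbner basis triangularizes the system, enabling back-substitution.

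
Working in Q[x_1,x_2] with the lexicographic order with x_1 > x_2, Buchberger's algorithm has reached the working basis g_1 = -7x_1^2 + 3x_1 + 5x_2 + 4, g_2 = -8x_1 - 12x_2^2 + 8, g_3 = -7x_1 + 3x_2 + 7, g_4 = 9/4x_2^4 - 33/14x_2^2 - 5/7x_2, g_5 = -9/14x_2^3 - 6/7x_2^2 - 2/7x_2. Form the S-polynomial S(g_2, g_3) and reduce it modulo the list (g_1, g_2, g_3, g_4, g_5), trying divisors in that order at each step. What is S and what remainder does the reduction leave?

S(g_2, g_3) = 3/2x_2^2 + 3/7x_2; remainder on division = 3/2x_2^2 + 3/7x_2.

lcm(LM(g_2), LM(g_3)) = x_1.
S = (lcm/LT(g_2))·g_2 − (lcm/LT(g_3))·g_3 = 3/2x_2^2 + 3/7x_2.
Reduce S modulo (g_1, g_2, g_3, g_4, g_5) in that order:
  leading term x_2^2: no divisor's leading term divides it; move 3/2x_2^2 to the remainder.
  leading term x_2: no divisor's leading term divides it; move 3/7x_2 to the remainder.
The remainder 3/2x_2^2 + 3/7x_2 is nonzero, so it would be added as the next basis element.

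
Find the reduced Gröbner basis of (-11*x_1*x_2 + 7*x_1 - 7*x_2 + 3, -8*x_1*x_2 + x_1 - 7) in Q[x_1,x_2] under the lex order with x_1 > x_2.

G = {x_1 - 56/45*x_2 + 101/45, x_2**2 - 27/14*x_2 + 13/14}

f_1 = -11*x_1*x_2 + 7*x_1 - 7*x_2 + 3, LT = x_1*x_2.
f_2 = -8*x_1*x_2 + x_1 - 7, LT = x_1*x_2.

S(f_1,f_2): lcm = x_1*x_2. S = -45/88*x_1 + 7/11*x_2 - 101/88.
  leading term x_1: no divisor's leading term divides it; move -45/88*x_1 to the remainder.
  leading term x_2: no divisor's leading term divides it; move 7/11*x_2 to the remainder.
  leading term 1: no divisor's leading term divides it; move -101/88 to the remainder.
  remainder -45/88*x_1 + 7/11*x_2 - 101/88 ≠ 0; add g_3 = -45/88*x_1 + 7/11*x_2 - 101/88 to the basis.

S(f_1,g_3): lcm = x_1*x_2. S = -7/11*x_1 + 56/45*x_2**2 - 796/495*x_2 - 3/11.
  leading term x_1: subtract (56/45)·g_3 from -7/11*x_1 + 56/45*x_2**2 - 796/495*x_2 - 3/11 → 56/45*x_2**2 - 12/5*x_2 + 52/45
  leading term x_2**2: no divisor's leading term divides it; move 56/45*x_2**2 to the remainder.
  leading term x_2: no divisor's leading term divides it; move -12/5*x_2 to the remainder.
  leading term 1: no divisor's leading term divides it; move 52/45 to the remainder.
  remainder 56/45*x_2**2 - 12/5*x_2 + 52/45 ≠ 0; add g_4 = 56/45*x_2**2 - 12/5*x_2 + 52/45 to the basis.

The other S-polynomials (S(f_2,g_3), S(f_1,g_4), S(f_2,g_4), S(g_3,g_4)) all reduce to 0 modulo the current basis, so we have a Gröbner basis.
Inter-reduce: drop elements whose leading term is divisible by another's, tail-reduce, and make monic.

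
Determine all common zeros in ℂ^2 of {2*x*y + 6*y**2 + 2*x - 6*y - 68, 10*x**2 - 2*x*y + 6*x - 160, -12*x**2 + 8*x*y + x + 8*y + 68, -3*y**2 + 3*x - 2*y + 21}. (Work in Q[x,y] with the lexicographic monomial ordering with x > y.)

{(4, 3)}

Compute a lex Gröbner basis by Buchberger's algorithm.
f_1 = 2*x*y + 2*x + 6*y**2 - 6*y - 68, LT = x*y.
f_2 = 10*x**2 - 2*x*y + 6*x - 160, LT = x**2.
f_3 = -12*x**2 + 8*x*y + x + 8*y + 68, LT = x**2.
f_4 = 3*x - 3*y**2 - 2*y + 21, LT = x.

S(f_1,f_2): lcm = x**2*y. S = x**2 + 16/5*x*y**2 - 18/5*x*y - 34*x + 16*y.
  leading term x**2: subtract (1/10)·f_2 from x**2 + 16/5*x*y**2 - 18/5*x*y - 34*x + 16*y → 16/5*x*y**2 - 17/5*x*y - 173/5*x + 16*y + 16
  leading term x*y**2: subtract (8/5*y)·f_1 from 16/5*x*y**2 - 17/5*x*y - 173/5*x + 16*y + 16 → -33/5*x*y - 173/5*x - 48/5*y**3 + 48/5*y**2 + 624/5*y + 16
  leading term x*y: subtract (-33/10)·f_1 from -33/5*x*y - 173/5*x - 48/5*y**3 + 48/5*y**2 + 624/5*y + 16 → -28*x - 48/5*y**3 + 147/5*y**2 + 105*y - 1042/5
  leading term x: subtract (-28/3)·f_4 from -28*x - 48/5*y**3 + 147/5*y**2 + 105*y - 1042/5 → -48/5*y**3 + 7/5*y**2 + 259/3*y - 62/5
  leading term y**3: no divisor's leading term divides it; move -48/5*y**3 to the remainder.
  leading term y**2: no divisor's leading term divides it; move 7/5*y**2 to the remainder.
  leading term y: no divisor's leading term divides it; move 259/3*y to the remainder.
  leading term 1: no divisor's leading term divides it; move -62/5 to the remainder.
  remainder -48/5*y**3 + 7/5*y**2 + 259/3*y - 62/5 ≠ 0; add h_5 = -48/5*y**3 + 7/5*y**2 + 259/3*y - 62/5 to the basis.

S(f_1,f_3): lcm = x**2*y. S = x**2 + 11/3*x*y**2 - 35/12*x*y - 34*x + 2/3*y**2 + 17/3*y.
  leading term x**2: subtract (1/10)·f_2 from x**2 + 11/3*x*y**2 - 35/12*x*y - 34*x + 2/3*y**2 + 17/3*y → 11/3*x*y**2 - 163/60*x*y - 173/5*x + 2/3*y**2 + 17/3*y + 16
  leading term x*y**2: subtract (11/6*y)·f_1 from 11/3*x*y**2 - 163/60*x*y - 173/5*x + 2/3*y**2 + 17/3*y + 16 → -383/60*x*y - 173/5*x - 11*y**3 + 35/3*y**2 + 391/3*y + 16
  leading term x*y: subtract (-383/120)·f_1 from -383/60*x*y - 173/5*x - 11*y**3 + 35/3*y**2 + 391/3*y + 16 → -1693/60*x - 11*y**3 + 1849/60*y**2 + 6671/60*y - 6031/30
  leading term x: subtract (-1693/180)·f_4 from -1693/60*x - 11*y**3 + 1849/60*y**2 + 6671/60*y - 6031/30 → -11*y**3 + 13/5*y**2 + 16627/180*y - 211/60
  leading term y**3: subtract (55/48)·h_5 from -11*y**3 + 13/5*y**2 + 16627/180*y - 211/60 → 239/240*y**2 - 4717/720*y + 1283/120
  leading term y**2: no divisor's leading term divides it; move 239/240*y**2 to the remainder.
  leading term y: no divisor's leading term divides it; move -4717/720*y to the remainder.
  leading term 1: no divisor's leading term divides it; move 1283/120 to the remainder.
  remainder 239/240*y**2 - 4717/720*y + 1283/120 ≠ 0; add h_6 = 239/240*y**2 - 4717/720*y + 1283/120 to the basis.

S(f_1,f_4): lcm = x*y. S = x + y**3 + 11/3*y**2 - 10*y - 34.
  leading term x: subtract (1/3)·f_4 from x + y**3 + 11/3*y**2 - 10*y - 34 → y**3 + 14/3*y**2 - 28/3*y - 41
  leading term y**3: subtract (-5/48)·h_5 from y**3 + 14/3*y**2 - 28/3*y - 41 → 77/16*y**2 - 49/144*y - 1015/24
  leading term y**2: subtract (1155/239)·h_6 from 77/16*y**2 - 49/144*y - 1015/24 → 269479/8604*y - 269479/2868
  leading term y: no divisor's leading term divides it; move 269479/8604*y to the remainder.
  leading term 1: no divisor's leading term divides it; move -269479/2868 to the remainder.
  remainder 269479/8604*y - 269479/2868 ≠ 0; add h_7 = 269479/8604*y - 269479/2868 to the basis.

The other S-polynomials (S(f_2,f_3), S(f_2,f_4), S(f_3,f_4), S(f_1,h_5), S(f_2,h_5), S(f_3,h_5), S(f_4,h_5), S(f_1,h_6), S(f_2,h_6), S(f_3,h_6), S(f_4,h_6), S(h_5,h_6), S(f_1,h_7), S(f_2,h_7), S(f_3,h_7), S(f_4,h_7), S(h_5,h_7), S(h_6,h_7)) all reduce to 0 modulo the current basis, so we have a Gröbner basis.
Inter-reduce: drop elements whose leading term is divisible by another's, tail-reduce, and make monic.
Reduced Gröbner basis: {x - 4, y - 3}.

A lex Gröbner basis eliminates variables successively. Here y - 3 depends only on y, with roots {3}; lifting each root through the earlier basis elements recovers the full solutions.
  y = 3: the earlier basis element becomes x - 4 = 0, giving x = 4 — point (4, 3).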